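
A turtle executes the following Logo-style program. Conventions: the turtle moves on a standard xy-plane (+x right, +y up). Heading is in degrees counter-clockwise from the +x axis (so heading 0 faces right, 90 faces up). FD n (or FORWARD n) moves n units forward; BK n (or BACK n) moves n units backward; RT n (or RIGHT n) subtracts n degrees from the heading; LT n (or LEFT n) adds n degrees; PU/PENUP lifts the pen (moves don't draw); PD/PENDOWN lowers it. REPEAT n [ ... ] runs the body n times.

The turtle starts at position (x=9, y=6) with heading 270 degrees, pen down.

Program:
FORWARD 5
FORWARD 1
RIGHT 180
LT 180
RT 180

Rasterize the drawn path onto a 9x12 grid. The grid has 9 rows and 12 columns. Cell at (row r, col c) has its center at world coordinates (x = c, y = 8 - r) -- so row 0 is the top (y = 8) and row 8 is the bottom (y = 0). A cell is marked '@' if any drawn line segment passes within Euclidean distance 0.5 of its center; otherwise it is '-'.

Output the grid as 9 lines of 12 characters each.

Answer: ------------
------------
---------@--
---------@--
---------@--
---------@--
---------@--
---------@--
---------@--

Derivation:
Segment 0: (9,6) -> (9,1)
Segment 1: (9,1) -> (9,0)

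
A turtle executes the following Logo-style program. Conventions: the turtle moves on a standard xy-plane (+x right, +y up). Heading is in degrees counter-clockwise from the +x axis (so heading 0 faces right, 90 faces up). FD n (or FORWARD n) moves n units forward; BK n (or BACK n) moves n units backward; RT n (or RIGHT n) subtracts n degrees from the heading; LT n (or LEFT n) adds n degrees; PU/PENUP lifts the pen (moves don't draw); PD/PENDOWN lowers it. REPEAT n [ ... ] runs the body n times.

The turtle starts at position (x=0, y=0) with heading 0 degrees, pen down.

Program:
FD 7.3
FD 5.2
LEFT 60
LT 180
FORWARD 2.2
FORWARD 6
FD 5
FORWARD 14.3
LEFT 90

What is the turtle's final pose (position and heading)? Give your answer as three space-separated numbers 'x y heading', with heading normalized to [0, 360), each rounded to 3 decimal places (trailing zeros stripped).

Answer: -1.25 -23.816 330

Derivation:
Executing turtle program step by step:
Start: pos=(0,0), heading=0, pen down
FD 7.3: (0,0) -> (7.3,0) [heading=0, draw]
FD 5.2: (7.3,0) -> (12.5,0) [heading=0, draw]
LT 60: heading 0 -> 60
LT 180: heading 60 -> 240
FD 2.2: (12.5,0) -> (11.4,-1.905) [heading=240, draw]
FD 6: (11.4,-1.905) -> (8.4,-7.101) [heading=240, draw]
FD 5: (8.4,-7.101) -> (5.9,-11.432) [heading=240, draw]
FD 14.3: (5.9,-11.432) -> (-1.25,-23.816) [heading=240, draw]
LT 90: heading 240 -> 330
Final: pos=(-1.25,-23.816), heading=330, 6 segment(s) drawn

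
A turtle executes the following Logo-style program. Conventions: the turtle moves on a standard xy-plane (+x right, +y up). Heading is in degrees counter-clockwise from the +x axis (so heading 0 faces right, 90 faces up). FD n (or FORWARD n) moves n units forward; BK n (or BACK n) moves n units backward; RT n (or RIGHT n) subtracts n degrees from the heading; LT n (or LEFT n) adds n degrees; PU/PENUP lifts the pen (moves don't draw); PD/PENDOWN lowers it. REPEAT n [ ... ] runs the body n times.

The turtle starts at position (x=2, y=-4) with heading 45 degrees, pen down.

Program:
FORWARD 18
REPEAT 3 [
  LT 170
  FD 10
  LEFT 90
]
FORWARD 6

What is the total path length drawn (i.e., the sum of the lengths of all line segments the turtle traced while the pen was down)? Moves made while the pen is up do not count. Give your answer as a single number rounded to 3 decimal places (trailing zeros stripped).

Answer: 54

Derivation:
Executing turtle program step by step:
Start: pos=(2,-4), heading=45, pen down
FD 18: (2,-4) -> (14.728,8.728) [heading=45, draw]
REPEAT 3 [
  -- iteration 1/3 --
  LT 170: heading 45 -> 215
  FD 10: (14.728,8.728) -> (6.536,2.992) [heading=215, draw]
  LT 90: heading 215 -> 305
  -- iteration 2/3 --
  LT 170: heading 305 -> 115
  FD 10: (6.536,2.992) -> (2.31,12.055) [heading=115, draw]
  LT 90: heading 115 -> 205
  -- iteration 3/3 --
  LT 170: heading 205 -> 15
  FD 10: (2.31,12.055) -> (11.969,14.643) [heading=15, draw]
  LT 90: heading 15 -> 105
]
FD 6: (11.969,14.643) -> (10.417,20.439) [heading=105, draw]
Final: pos=(10.417,20.439), heading=105, 5 segment(s) drawn

Segment lengths:
  seg 1: (2,-4) -> (14.728,8.728), length = 18
  seg 2: (14.728,8.728) -> (6.536,2.992), length = 10
  seg 3: (6.536,2.992) -> (2.31,12.055), length = 10
  seg 4: (2.31,12.055) -> (11.969,14.643), length = 10
  seg 5: (11.969,14.643) -> (10.417,20.439), length = 6
Total = 54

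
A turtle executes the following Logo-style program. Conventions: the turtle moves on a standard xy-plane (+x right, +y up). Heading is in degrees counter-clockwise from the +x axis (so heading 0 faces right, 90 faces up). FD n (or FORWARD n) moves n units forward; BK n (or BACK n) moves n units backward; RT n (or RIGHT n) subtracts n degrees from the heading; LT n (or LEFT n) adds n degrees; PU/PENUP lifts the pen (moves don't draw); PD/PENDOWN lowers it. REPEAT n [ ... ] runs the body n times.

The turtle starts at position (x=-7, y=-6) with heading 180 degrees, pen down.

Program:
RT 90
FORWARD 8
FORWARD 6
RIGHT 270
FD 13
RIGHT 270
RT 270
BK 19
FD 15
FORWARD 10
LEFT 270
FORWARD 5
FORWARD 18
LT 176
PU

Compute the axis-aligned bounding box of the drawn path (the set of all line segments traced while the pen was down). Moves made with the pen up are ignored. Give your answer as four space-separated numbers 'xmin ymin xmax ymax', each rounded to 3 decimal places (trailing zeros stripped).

Executing turtle program step by step:
Start: pos=(-7,-6), heading=180, pen down
RT 90: heading 180 -> 90
FD 8: (-7,-6) -> (-7,2) [heading=90, draw]
FD 6: (-7,2) -> (-7,8) [heading=90, draw]
RT 270: heading 90 -> 180
FD 13: (-7,8) -> (-20,8) [heading=180, draw]
RT 270: heading 180 -> 270
RT 270: heading 270 -> 0
BK 19: (-20,8) -> (-39,8) [heading=0, draw]
FD 15: (-39,8) -> (-24,8) [heading=0, draw]
FD 10: (-24,8) -> (-14,8) [heading=0, draw]
LT 270: heading 0 -> 270
FD 5: (-14,8) -> (-14,3) [heading=270, draw]
FD 18: (-14,3) -> (-14,-15) [heading=270, draw]
LT 176: heading 270 -> 86
PU: pen up
Final: pos=(-14,-15), heading=86, 8 segment(s) drawn

Segment endpoints: x in {-39, -24, -20, -14, -14, -14, -7, -7}, y in {-15, -6, 2, 3, 8, 8, 8, 8, 8}
xmin=-39, ymin=-15, xmax=-7, ymax=8

Answer: -39 -15 -7 8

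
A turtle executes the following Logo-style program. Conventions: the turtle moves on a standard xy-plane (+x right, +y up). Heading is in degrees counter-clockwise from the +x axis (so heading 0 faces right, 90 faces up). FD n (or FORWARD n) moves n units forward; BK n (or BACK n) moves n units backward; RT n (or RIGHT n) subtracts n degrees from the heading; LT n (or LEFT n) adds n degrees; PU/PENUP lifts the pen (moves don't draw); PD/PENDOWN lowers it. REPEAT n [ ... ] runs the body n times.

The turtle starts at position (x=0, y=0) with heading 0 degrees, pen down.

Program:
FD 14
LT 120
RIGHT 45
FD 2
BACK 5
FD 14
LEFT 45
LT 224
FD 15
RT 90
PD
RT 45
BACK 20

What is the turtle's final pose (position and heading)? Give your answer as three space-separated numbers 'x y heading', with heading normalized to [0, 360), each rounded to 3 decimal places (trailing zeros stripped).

Executing turtle program step by step:
Start: pos=(0,0), heading=0, pen down
FD 14: (0,0) -> (14,0) [heading=0, draw]
LT 120: heading 0 -> 120
RT 45: heading 120 -> 75
FD 2: (14,0) -> (14.518,1.932) [heading=75, draw]
BK 5: (14.518,1.932) -> (13.224,-2.898) [heading=75, draw]
FD 14: (13.224,-2.898) -> (16.847,10.625) [heading=75, draw]
LT 45: heading 75 -> 120
LT 224: heading 120 -> 344
FD 15: (16.847,10.625) -> (31.266,6.491) [heading=344, draw]
RT 90: heading 344 -> 254
PD: pen down
RT 45: heading 254 -> 209
BK 20: (31.266,6.491) -> (48.758,16.187) [heading=209, draw]
Final: pos=(48.758,16.187), heading=209, 6 segment(s) drawn

Answer: 48.758 16.187 209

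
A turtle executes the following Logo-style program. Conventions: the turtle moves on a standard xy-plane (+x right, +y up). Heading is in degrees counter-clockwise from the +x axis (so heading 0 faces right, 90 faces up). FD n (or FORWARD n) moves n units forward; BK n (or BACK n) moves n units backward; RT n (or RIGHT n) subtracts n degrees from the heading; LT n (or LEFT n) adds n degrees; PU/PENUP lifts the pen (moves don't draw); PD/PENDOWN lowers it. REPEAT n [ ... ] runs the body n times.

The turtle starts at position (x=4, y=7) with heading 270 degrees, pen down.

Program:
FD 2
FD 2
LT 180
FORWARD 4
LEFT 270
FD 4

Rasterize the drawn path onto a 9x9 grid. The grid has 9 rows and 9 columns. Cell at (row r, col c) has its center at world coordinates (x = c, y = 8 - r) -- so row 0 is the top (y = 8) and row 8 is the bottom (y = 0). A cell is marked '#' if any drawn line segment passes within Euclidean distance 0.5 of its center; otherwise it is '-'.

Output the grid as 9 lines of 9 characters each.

Segment 0: (4,7) -> (4,5)
Segment 1: (4,5) -> (4,3)
Segment 2: (4,3) -> (4,7)
Segment 3: (4,7) -> (8,7)

Answer: ---------
----#####
----#----
----#----
----#----
----#----
---------
---------
---------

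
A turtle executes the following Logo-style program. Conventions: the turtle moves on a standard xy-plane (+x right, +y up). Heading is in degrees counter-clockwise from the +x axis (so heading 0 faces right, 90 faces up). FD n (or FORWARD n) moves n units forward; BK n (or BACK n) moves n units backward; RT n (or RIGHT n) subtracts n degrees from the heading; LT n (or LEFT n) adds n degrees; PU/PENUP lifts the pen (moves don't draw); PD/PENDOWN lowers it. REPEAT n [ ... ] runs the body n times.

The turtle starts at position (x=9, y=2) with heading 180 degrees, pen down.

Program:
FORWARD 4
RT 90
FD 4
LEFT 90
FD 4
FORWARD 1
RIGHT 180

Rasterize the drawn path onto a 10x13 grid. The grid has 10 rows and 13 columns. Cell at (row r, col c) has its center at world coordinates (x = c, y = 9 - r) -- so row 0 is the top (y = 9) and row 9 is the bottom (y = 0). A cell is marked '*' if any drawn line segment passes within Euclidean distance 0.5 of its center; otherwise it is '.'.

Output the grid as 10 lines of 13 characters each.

Segment 0: (9,2) -> (5,2)
Segment 1: (5,2) -> (5,6)
Segment 2: (5,6) -> (1,6)
Segment 3: (1,6) -> (0,6)

Answer: .............
.............
.............
******.......
.....*.......
.....*.......
.....*.......
.....*****...
.............
.............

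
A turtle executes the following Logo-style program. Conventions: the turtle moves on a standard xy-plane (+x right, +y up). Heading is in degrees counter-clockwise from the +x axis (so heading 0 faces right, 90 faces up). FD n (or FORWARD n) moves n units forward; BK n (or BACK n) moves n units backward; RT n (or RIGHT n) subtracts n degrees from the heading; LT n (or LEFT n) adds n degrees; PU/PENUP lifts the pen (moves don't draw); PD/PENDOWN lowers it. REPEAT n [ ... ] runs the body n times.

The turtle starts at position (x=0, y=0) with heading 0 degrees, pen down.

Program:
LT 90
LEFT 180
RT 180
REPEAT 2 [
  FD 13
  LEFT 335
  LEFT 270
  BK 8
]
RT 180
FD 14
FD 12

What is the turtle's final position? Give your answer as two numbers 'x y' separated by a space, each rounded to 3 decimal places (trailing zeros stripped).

Executing turtle program step by step:
Start: pos=(0,0), heading=0, pen down
LT 90: heading 0 -> 90
LT 180: heading 90 -> 270
RT 180: heading 270 -> 90
REPEAT 2 [
  -- iteration 1/2 --
  FD 13: (0,0) -> (0,13) [heading=90, draw]
  LT 335: heading 90 -> 65
  LT 270: heading 65 -> 335
  BK 8: (0,13) -> (-7.25,16.381) [heading=335, draw]
  -- iteration 2/2 --
  FD 13: (-7.25,16.381) -> (4.532,10.887) [heading=335, draw]
  LT 335: heading 335 -> 310
  LT 270: heading 310 -> 220
  BK 8: (4.532,10.887) -> (10.66,16.029) [heading=220, draw]
]
RT 180: heading 220 -> 40
FD 14: (10.66,16.029) -> (21.385,25.028) [heading=40, draw]
FD 12: (21.385,25.028) -> (30.577,32.742) [heading=40, draw]
Final: pos=(30.577,32.742), heading=40, 6 segment(s) drawn

Answer: 30.577 32.742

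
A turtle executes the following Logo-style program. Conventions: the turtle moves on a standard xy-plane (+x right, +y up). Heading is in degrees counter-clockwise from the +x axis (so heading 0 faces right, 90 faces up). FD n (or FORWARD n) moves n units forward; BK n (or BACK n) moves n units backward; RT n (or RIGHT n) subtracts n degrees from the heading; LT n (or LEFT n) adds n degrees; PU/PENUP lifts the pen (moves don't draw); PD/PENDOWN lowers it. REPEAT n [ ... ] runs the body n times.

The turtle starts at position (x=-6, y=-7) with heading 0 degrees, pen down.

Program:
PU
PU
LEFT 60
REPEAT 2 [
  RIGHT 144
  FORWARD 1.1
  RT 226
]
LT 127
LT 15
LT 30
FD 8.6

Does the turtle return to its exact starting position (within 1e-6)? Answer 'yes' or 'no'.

Executing turtle program step by step:
Start: pos=(-6,-7), heading=0, pen down
PU: pen up
PU: pen up
LT 60: heading 0 -> 60
REPEAT 2 [
  -- iteration 1/2 --
  RT 144: heading 60 -> 276
  FD 1.1: (-6,-7) -> (-5.885,-8.094) [heading=276, move]
  RT 226: heading 276 -> 50
  -- iteration 2/2 --
  RT 144: heading 50 -> 266
  FD 1.1: (-5.885,-8.094) -> (-5.962,-9.191) [heading=266, move]
  RT 226: heading 266 -> 40
]
LT 127: heading 40 -> 167
LT 15: heading 167 -> 182
LT 30: heading 182 -> 212
FD 8.6: (-5.962,-9.191) -> (-13.255,-13.749) [heading=212, move]
Final: pos=(-13.255,-13.749), heading=212, 0 segment(s) drawn

Start position: (-6, -7)
Final position: (-13.255, -13.749)
Distance = 9.908; >= 1e-6 -> NOT closed

Answer: no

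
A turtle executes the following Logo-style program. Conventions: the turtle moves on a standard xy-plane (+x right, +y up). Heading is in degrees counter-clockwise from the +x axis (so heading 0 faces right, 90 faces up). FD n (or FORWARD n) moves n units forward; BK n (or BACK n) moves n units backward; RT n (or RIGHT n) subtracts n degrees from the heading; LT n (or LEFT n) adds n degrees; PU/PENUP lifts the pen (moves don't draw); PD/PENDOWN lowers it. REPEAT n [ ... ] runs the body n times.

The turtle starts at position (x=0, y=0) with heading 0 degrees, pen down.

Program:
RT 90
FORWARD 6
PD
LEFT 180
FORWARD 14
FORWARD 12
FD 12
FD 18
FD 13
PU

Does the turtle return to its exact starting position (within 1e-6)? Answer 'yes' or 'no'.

Executing turtle program step by step:
Start: pos=(0,0), heading=0, pen down
RT 90: heading 0 -> 270
FD 6: (0,0) -> (0,-6) [heading=270, draw]
PD: pen down
LT 180: heading 270 -> 90
FD 14: (0,-6) -> (0,8) [heading=90, draw]
FD 12: (0,8) -> (0,20) [heading=90, draw]
FD 12: (0,20) -> (0,32) [heading=90, draw]
FD 18: (0,32) -> (0,50) [heading=90, draw]
FD 13: (0,50) -> (0,63) [heading=90, draw]
PU: pen up
Final: pos=(0,63), heading=90, 6 segment(s) drawn

Start position: (0, 0)
Final position: (0, 63)
Distance = 63; >= 1e-6 -> NOT closed

Answer: no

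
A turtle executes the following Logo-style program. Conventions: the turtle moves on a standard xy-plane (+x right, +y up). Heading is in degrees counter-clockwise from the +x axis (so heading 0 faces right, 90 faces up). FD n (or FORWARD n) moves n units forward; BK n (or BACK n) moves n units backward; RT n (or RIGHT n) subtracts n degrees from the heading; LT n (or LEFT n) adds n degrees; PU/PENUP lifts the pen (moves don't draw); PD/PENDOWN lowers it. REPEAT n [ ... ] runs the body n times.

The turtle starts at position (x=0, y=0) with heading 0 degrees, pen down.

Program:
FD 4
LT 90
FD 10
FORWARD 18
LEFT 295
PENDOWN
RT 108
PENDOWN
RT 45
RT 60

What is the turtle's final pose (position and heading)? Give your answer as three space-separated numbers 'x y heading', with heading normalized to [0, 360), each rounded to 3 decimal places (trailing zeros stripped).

Executing turtle program step by step:
Start: pos=(0,0), heading=0, pen down
FD 4: (0,0) -> (4,0) [heading=0, draw]
LT 90: heading 0 -> 90
FD 10: (4,0) -> (4,10) [heading=90, draw]
FD 18: (4,10) -> (4,28) [heading=90, draw]
LT 295: heading 90 -> 25
PD: pen down
RT 108: heading 25 -> 277
PD: pen down
RT 45: heading 277 -> 232
RT 60: heading 232 -> 172
Final: pos=(4,28), heading=172, 3 segment(s) drawn

Answer: 4 28 172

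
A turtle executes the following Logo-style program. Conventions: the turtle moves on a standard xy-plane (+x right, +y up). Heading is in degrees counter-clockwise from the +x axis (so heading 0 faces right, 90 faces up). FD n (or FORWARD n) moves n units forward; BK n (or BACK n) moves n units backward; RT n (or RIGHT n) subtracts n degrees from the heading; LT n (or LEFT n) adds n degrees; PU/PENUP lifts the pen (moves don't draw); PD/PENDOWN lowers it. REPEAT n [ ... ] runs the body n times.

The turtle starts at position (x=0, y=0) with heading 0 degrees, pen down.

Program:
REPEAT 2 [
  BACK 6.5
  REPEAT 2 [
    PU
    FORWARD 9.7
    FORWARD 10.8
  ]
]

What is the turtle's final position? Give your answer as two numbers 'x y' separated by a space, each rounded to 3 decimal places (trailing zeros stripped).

Answer: 69 0

Derivation:
Executing turtle program step by step:
Start: pos=(0,0), heading=0, pen down
REPEAT 2 [
  -- iteration 1/2 --
  BK 6.5: (0,0) -> (-6.5,0) [heading=0, draw]
  REPEAT 2 [
    -- iteration 1/2 --
    PU: pen up
    FD 9.7: (-6.5,0) -> (3.2,0) [heading=0, move]
    FD 10.8: (3.2,0) -> (14,0) [heading=0, move]
    -- iteration 2/2 --
    PU: pen up
    FD 9.7: (14,0) -> (23.7,0) [heading=0, move]
    FD 10.8: (23.7,0) -> (34.5,0) [heading=0, move]
  ]
  -- iteration 2/2 --
  BK 6.5: (34.5,0) -> (28,0) [heading=0, move]
  REPEAT 2 [
    -- iteration 1/2 --
    PU: pen up
    FD 9.7: (28,0) -> (37.7,0) [heading=0, move]
    FD 10.8: (37.7,0) -> (48.5,0) [heading=0, move]
    -- iteration 2/2 --
    PU: pen up
    FD 9.7: (48.5,0) -> (58.2,0) [heading=0, move]
    FD 10.8: (58.2,0) -> (69,0) [heading=0, move]
  ]
]
Final: pos=(69,0), heading=0, 1 segment(s) drawn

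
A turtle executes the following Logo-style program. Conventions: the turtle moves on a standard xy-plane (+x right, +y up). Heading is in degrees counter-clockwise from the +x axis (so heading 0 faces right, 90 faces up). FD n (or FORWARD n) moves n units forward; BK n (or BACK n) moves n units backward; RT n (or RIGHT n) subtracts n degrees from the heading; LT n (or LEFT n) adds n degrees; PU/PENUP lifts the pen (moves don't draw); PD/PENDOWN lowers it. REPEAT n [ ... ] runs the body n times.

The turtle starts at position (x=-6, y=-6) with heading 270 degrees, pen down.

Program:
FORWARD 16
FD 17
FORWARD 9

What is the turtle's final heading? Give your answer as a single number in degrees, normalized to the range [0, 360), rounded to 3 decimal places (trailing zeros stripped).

Executing turtle program step by step:
Start: pos=(-6,-6), heading=270, pen down
FD 16: (-6,-6) -> (-6,-22) [heading=270, draw]
FD 17: (-6,-22) -> (-6,-39) [heading=270, draw]
FD 9: (-6,-39) -> (-6,-48) [heading=270, draw]
Final: pos=(-6,-48), heading=270, 3 segment(s) drawn

Answer: 270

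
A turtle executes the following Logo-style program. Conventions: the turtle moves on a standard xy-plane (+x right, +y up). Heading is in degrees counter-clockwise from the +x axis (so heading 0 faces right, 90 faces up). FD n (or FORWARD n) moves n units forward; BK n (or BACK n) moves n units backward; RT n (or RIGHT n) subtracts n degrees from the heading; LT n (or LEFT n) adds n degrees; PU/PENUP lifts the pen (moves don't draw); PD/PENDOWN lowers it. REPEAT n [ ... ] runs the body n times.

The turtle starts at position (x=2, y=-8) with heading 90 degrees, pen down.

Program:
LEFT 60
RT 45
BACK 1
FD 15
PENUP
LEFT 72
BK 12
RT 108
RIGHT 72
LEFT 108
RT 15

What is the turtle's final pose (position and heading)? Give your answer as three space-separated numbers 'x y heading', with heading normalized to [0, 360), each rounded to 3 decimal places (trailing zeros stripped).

Executing turtle program step by step:
Start: pos=(2,-8), heading=90, pen down
LT 60: heading 90 -> 150
RT 45: heading 150 -> 105
BK 1: (2,-8) -> (2.259,-8.966) [heading=105, draw]
FD 15: (2.259,-8.966) -> (-1.623,5.523) [heading=105, draw]
PU: pen up
LT 72: heading 105 -> 177
BK 12: (-1.623,5.523) -> (10.36,4.895) [heading=177, move]
RT 108: heading 177 -> 69
RT 72: heading 69 -> 357
LT 108: heading 357 -> 105
RT 15: heading 105 -> 90
Final: pos=(10.36,4.895), heading=90, 2 segment(s) drawn

Answer: 10.36 4.895 90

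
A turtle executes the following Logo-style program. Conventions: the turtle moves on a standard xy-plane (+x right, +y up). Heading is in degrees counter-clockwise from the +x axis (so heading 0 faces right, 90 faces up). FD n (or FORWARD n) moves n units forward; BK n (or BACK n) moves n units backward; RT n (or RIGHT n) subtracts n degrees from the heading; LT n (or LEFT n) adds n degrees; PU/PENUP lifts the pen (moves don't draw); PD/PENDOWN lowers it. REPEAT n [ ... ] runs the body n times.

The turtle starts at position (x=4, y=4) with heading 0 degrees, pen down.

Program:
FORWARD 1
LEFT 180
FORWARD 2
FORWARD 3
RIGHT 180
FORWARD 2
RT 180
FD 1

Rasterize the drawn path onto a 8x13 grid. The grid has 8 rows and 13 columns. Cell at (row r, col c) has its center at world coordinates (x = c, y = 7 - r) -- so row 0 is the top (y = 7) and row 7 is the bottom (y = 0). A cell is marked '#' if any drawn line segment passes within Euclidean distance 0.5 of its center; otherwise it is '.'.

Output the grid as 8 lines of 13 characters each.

Answer: .............
.............
.............
######.......
.............
.............
.............
.............

Derivation:
Segment 0: (4,4) -> (5,4)
Segment 1: (5,4) -> (3,4)
Segment 2: (3,4) -> (0,4)
Segment 3: (0,4) -> (2,4)
Segment 4: (2,4) -> (1,4)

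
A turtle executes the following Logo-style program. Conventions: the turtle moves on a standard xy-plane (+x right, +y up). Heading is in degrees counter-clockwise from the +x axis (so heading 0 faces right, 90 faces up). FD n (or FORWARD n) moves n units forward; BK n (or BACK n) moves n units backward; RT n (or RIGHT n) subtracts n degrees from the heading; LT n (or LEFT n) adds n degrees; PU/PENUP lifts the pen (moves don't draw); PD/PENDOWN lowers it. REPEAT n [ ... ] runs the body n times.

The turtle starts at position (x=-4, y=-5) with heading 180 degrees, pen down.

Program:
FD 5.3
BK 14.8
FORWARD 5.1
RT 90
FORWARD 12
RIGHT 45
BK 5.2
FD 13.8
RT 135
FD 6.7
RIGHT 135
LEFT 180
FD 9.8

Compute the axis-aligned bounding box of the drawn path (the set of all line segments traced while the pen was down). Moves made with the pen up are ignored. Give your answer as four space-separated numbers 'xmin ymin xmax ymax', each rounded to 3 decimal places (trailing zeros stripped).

Executing turtle program step by step:
Start: pos=(-4,-5), heading=180, pen down
FD 5.3: (-4,-5) -> (-9.3,-5) [heading=180, draw]
BK 14.8: (-9.3,-5) -> (5.5,-5) [heading=180, draw]
FD 5.1: (5.5,-5) -> (0.4,-5) [heading=180, draw]
RT 90: heading 180 -> 90
FD 12: (0.4,-5) -> (0.4,7) [heading=90, draw]
RT 45: heading 90 -> 45
BK 5.2: (0.4,7) -> (-3.277,3.323) [heading=45, draw]
FD 13.8: (-3.277,3.323) -> (6.481,13.081) [heading=45, draw]
RT 135: heading 45 -> 270
FD 6.7: (6.481,13.081) -> (6.481,6.381) [heading=270, draw]
RT 135: heading 270 -> 135
LT 180: heading 135 -> 315
FD 9.8: (6.481,6.381) -> (13.411,-0.549) [heading=315, draw]
Final: pos=(13.411,-0.549), heading=315, 8 segment(s) drawn

Segment endpoints: x in {-9.3, -4, -3.277, 0.4, 0.4, 5.5, 6.481, 13.411}, y in {-5, -5, -5, -0.549, 3.323, 6.381, 7, 13.081}
xmin=-9.3, ymin=-5, xmax=13.411, ymax=13.081

Answer: -9.3 -5 13.411 13.081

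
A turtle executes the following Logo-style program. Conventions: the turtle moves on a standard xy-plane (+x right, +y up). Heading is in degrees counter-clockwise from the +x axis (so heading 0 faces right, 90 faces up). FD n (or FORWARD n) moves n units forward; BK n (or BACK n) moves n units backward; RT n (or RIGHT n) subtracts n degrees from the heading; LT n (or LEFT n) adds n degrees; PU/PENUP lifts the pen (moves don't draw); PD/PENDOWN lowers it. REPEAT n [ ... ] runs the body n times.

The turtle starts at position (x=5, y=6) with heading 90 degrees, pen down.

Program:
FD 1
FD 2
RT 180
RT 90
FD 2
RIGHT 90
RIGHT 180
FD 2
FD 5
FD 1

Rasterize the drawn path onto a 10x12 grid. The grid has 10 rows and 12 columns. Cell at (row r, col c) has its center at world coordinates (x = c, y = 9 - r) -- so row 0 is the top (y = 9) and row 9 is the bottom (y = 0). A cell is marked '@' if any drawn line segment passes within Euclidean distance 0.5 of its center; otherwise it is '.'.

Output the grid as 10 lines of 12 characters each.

Answer: ...@@@......
...@.@......
...@.@......
...@.@......
...@........
...@........
...@........
...@........
...@........
............

Derivation:
Segment 0: (5,6) -> (5,7)
Segment 1: (5,7) -> (5,9)
Segment 2: (5,9) -> (3,9)
Segment 3: (3,9) -> (3,7)
Segment 4: (3,7) -> (3,2)
Segment 5: (3,2) -> (3,1)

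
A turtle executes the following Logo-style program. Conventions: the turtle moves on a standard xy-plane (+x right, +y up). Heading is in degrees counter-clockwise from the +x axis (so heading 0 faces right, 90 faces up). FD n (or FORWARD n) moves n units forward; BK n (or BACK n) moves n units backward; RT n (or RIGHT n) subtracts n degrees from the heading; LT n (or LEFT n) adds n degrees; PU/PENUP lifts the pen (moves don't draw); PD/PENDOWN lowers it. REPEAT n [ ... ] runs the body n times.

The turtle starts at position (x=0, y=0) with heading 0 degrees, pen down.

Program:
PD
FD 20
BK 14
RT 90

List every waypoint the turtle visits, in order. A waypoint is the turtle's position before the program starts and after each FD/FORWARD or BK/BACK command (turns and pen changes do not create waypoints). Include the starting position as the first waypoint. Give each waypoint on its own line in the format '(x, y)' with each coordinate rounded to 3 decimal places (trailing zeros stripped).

Executing turtle program step by step:
Start: pos=(0,0), heading=0, pen down
PD: pen down
FD 20: (0,0) -> (20,0) [heading=0, draw]
BK 14: (20,0) -> (6,0) [heading=0, draw]
RT 90: heading 0 -> 270
Final: pos=(6,0), heading=270, 2 segment(s) drawn
Waypoints (3 total):
(0, 0)
(20, 0)
(6, 0)

Answer: (0, 0)
(20, 0)
(6, 0)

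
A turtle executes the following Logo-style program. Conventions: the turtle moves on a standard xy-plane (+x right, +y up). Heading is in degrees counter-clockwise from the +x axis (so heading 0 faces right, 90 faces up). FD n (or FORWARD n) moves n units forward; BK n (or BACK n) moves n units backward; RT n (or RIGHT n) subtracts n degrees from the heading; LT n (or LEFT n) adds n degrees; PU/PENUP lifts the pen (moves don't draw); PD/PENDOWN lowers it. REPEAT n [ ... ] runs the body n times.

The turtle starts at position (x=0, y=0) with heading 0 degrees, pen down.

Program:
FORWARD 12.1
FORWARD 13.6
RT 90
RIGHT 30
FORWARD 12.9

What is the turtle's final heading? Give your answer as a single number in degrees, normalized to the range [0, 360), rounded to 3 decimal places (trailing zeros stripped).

Answer: 240

Derivation:
Executing turtle program step by step:
Start: pos=(0,0), heading=0, pen down
FD 12.1: (0,0) -> (12.1,0) [heading=0, draw]
FD 13.6: (12.1,0) -> (25.7,0) [heading=0, draw]
RT 90: heading 0 -> 270
RT 30: heading 270 -> 240
FD 12.9: (25.7,0) -> (19.25,-11.172) [heading=240, draw]
Final: pos=(19.25,-11.172), heading=240, 3 segment(s) drawn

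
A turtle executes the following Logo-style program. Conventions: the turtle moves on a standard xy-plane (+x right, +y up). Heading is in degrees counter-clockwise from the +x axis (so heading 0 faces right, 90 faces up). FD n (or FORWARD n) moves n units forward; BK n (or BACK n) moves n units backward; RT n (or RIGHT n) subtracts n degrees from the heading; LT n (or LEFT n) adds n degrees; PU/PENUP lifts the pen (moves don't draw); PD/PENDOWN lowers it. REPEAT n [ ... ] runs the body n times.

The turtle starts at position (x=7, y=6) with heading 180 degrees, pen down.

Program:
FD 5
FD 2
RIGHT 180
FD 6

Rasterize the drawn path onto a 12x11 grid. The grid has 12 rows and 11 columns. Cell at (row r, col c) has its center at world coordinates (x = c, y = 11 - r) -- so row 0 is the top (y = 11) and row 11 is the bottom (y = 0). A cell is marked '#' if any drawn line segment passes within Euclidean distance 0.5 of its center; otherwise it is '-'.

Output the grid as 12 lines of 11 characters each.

Answer: -----------
-----------
-----------
-----------
-----------
########---
-----------
-----------
-----------
-----------
-----------
-----------

Derivation:
Segment 0: (7,6) -> (2,6)
Segment 1: (2,6) -> (0,6)
Segment 2: (0,6) -> (6,6)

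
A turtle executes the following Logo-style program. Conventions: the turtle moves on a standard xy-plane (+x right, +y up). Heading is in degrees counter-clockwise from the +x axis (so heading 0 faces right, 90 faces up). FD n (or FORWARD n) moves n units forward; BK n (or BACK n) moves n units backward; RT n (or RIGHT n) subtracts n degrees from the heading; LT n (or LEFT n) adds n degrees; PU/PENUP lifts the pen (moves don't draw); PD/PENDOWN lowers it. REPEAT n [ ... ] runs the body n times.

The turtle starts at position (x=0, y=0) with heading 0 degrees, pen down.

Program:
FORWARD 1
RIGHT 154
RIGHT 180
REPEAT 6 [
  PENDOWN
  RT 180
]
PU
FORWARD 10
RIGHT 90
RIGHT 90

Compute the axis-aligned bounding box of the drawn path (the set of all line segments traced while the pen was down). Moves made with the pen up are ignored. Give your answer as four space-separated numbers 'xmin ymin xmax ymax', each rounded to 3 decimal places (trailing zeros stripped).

Answer: 0 0 1 0

Derivation:
Executing turtle program step by step:
Start: pos=(0,0), heading=0, pen down
FD 1: (0,0) -> (1,0) [heading=0, draw]
RT 154: heading 0 -> 206
RT 180: heading 206 -> 26
REPEAT 6 [
  -- iteration 1/6 --
  PD: pen down
  RT 180: heading 26 -> 206
  -- iteration 2/6 --
  PD: pen down
  RT 180: heading 206 -> 26
  -- iteration 3/6 --
  PD: pen down
  RT 180: heading 26 -> 206
  -- iteration 4/6 --
  PD: pen down
  RT 180: heading 206 -> 26
  -- iteration 5/6 --
  PD: pen down
  RT 180: heading 26 -> 206
  -- iteration 6/6 --
  PD: pen down
  RT 180: heading 206 -> 26
]
PU: pen up
FD 10: (1,0) -> (9.988,4.384) [heading=26, move]
RT 90: heading 26 -> 296
RT 90: heading 296 -> 206
Final: pos=(9.988,4.384), heading=206, 1 segment(s) drawn

Segment endpoints: x in {0, 1}, y in {0}
xmin=0, ymin=0, xmax=1, ymax=0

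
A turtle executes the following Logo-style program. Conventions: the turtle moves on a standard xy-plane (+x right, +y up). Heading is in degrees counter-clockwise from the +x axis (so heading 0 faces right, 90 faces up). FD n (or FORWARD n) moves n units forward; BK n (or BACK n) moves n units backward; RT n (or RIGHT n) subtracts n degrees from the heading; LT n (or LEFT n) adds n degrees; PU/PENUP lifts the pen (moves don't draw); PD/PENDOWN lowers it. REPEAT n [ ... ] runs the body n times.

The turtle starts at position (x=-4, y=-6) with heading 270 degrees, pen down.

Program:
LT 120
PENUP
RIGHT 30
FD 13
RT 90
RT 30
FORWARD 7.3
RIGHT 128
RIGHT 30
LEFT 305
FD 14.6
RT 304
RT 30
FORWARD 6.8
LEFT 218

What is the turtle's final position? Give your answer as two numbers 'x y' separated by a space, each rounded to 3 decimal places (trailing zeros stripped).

Answer: 22.451 -0.263

Derivation:
Executing turtle program step by step:
Start: pos=(-4,-6), heading=270, pen down
LT 120: heading 270 -> 30
PU: pen up
RT 30: heading 30 -> 0
FD 13: (-4,-6) -> (9,-6) [heading=0, move]
RT 90: heading 0 -> 270
RT 30: heading 270 -> 240
FD 7.3: (9,-6) -> (5.35,-12.322) [heading=240, move]
RT 128: heading 240 -> 112
RT 30: heading 112 -> 82
LT 305: heading 82 -> 27
FD 14.6: (5.35,-12.322) -> (18.359,-5.694) [heading=27, move]
RT 304: heading 27 -> 83
RT 30: heading 83 -> 53
FD 6.8: (18.359,-5.694) -> (22.451,-0.263) [heading=53, move]
LT 218: heading 53 -> 271
Final: pos=(22.451,-0.263), heading=271, 0 segment(s) drawn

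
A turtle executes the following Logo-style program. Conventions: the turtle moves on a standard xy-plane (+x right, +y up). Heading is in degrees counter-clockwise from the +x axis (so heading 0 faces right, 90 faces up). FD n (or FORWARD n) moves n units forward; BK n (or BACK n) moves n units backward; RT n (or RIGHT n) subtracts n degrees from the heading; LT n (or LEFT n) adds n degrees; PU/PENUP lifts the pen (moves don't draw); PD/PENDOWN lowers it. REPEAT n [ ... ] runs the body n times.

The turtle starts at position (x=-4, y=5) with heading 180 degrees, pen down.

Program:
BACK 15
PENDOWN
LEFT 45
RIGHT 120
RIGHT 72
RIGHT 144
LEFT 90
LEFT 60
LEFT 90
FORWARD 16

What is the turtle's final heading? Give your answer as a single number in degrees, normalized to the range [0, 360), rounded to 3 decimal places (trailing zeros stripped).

Executing turtle program step by step:
Start: pos=(-4,5), heading=180, pen down
BK 15: (-4,5) -> (11,5) [heading=180, draw]
PD: pen down
LT 45: heading 180 -> 225
RT 120: heading 225 -> 105
RT 72: heading 105 -> 33
RT 144: heading 33 -> 249
LT 90: heading 249 -> 339
LT 60: heading 339 -> 39
LT 90: heading 39 -> 129
FD 16: (11,5) -> (0.931,17.434) [heading=129, draw]
Final: pos=(0.931,17.434), heading=129, 2 segment(s) drawn

Answer: 129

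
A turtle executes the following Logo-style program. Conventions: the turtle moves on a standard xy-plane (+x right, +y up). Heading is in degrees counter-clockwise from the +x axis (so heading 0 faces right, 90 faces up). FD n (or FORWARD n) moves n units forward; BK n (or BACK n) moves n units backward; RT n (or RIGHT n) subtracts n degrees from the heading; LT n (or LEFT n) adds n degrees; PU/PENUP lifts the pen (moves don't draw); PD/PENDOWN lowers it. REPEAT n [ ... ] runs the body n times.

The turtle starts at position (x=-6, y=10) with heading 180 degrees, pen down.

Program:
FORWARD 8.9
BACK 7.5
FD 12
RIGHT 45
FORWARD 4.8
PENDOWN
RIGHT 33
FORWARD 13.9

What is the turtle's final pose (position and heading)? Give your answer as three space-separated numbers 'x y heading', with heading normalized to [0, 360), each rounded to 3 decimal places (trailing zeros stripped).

Answer: -25.684 26.99 102

Derivation:
Executing turtle program step by step:
Start: pos=(-6,10), heading=180, pen down
FD 8.9: (-6,10) -> (-14.9,10) [heading=180, draw]
BK 7.5: (-14.9,10) -> (-7.4,10) [heading=180, draw]
FD 12: (-7.4,10) -> (-19.4,10) [heading=180, draw]
RT 45: heading 180 -> 135
FD 4.8: (-19.4,10) -> (-22.794,13.394) [heading=135, draw]
PD: pen down
RT 33: heading 135 -> 102
FD 13.9: (-22.794,13.394) -> (-25.684,26.99) [heading=102, draw]
Final: pos=(-25.684,26.99), heading=102, 5 segment(s) drawn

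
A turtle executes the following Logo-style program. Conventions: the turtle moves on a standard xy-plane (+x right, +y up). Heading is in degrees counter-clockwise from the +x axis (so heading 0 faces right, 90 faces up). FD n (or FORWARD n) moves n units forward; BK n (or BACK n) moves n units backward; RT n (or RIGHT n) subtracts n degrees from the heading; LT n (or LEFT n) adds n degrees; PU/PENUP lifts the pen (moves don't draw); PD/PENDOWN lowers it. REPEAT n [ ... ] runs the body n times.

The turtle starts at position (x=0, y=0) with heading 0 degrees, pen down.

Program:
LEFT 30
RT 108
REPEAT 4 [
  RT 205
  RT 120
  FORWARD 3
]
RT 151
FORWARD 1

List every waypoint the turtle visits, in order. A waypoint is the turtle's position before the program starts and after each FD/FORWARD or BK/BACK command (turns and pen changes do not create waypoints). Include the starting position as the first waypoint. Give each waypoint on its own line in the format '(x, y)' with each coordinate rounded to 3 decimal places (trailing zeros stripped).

Executing turtle program step by step:
Start: pos=(0,0), heading=0, pen down
LT 30: heading 0 -> 30
RT 108: heading 30 -> 282
REPEAT 4 [
  -- iteration 1/4 --
  RT 205: heading 282 -> 77
  RT 120: heading 77 -> 317
  FD 3: (0,0) -> (2.194,-2.046) [heading=317, draw]
  -- iteration 2/4 --
  RT 205: heading 317 -> 112
  RT 120: heading 112 -> 352
  FD 3: (2.194,-2.046) -> (5.165,-2.464) [heading=352, draw]
  -- iteration 3/4 --
  RT 205: heading 352 -> 147
  RT 120: heading 147 -> 27
  FD 3: (5.165,-2.464) -> (7.838,-1.102) [heading=27, draw]
  -- iteration 4/4 --
  RT 205: heading 27 -> 182
  RT 120: heading 182 -> 62
  FD 3: (7.838,-1.102) -> (9.246,1.547) [heading=62, draw]
]
RT 151: heading 62 -> 271
FD 1: (9.246,1.547) -> (9.264,0.547) [heading=271, draw]
Final: pos=(9.264,0.547), heading=271, 5 segment(s) drawn
Waypoints (6 total):
(0, 0)
(2.194, -2.046)
(5.165, -2.464)
(7.838, -1.102)
(9.246, 1.547)
(9.264, 0.547)

Answer: (0, 0)
(2.194, -2.046)
(5.165, -2.464)
(7.838, -1.102)
(9.246, 1.547)
(9.264, 0.547)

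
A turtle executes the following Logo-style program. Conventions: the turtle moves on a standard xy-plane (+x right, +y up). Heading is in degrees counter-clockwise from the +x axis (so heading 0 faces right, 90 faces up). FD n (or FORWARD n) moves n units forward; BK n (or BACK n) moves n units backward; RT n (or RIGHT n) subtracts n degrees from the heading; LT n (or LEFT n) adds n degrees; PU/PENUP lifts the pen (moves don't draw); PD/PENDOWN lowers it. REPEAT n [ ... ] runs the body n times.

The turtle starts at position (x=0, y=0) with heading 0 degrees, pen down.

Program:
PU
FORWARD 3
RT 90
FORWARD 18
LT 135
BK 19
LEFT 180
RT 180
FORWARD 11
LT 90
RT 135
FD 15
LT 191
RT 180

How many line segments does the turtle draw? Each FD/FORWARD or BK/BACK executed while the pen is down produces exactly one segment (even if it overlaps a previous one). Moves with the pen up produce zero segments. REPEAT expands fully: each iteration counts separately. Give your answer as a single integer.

Executing turtle program step by step:
Start: pos=(0,0), heading=0, pen down
PU: pen up
FD 3: (0,0) -> (3,0) [heading=0, move]
RT 90: heading 0 -> 270
FD 18: (3,0) -> (3,-18) [heading=270, move]
LT 135: heading 270 -> 45
BK 19: (3,-18) -> (-10.435,-31.435) [heading=45, move]
LT 180: heading 45 -> 225
RT 180: heading 225 -> 45
FD 11: (-10.435,-31.435) -> (-2.657,-23.657) [heading=45, move]
LT 90: heading 45 -> 135
RT 135: heading 135 -> 0
FD 15: (-2.657,-23.657) -> (12.343,-23.657) [heading=0, move]
LT 191: heading 0 -> 191
RT 180: heading 191 -> 11
Final: pos=(12.343,-23.657), heading=11, 0 segment(s) drawn
Segments drawn: 0

Answer: 0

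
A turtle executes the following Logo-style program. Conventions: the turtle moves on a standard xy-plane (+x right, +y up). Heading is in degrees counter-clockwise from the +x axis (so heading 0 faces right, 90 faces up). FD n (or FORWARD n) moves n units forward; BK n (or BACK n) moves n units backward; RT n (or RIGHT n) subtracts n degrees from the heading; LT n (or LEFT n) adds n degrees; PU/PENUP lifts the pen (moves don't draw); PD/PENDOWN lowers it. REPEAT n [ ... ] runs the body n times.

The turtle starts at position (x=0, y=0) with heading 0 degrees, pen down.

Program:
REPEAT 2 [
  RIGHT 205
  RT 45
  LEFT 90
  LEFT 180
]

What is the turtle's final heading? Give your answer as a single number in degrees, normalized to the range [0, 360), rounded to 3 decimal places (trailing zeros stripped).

Answer: 40

Derivation:
Executing turtle program step by step:
Start: pos=(0,0), heading=0, pen down
REPEAT 2 [
  -- iteration 1/2 --
  RT 205: heading 0 -> 155
  RT 45: heading 155 -> 110
  LT 90: heading 110 -> 200
  LT 180: heading 200 -> 20
  -- iteration 2/2 --
  RT 205: heading 20 -> 175
  RT 45: heading 175 -> 130
  LT 90: heading 130 -> 220
  LT 180: heading 220 -> 40
]
Final: pos=(0,0), heading=40, 0 segment(s) drawn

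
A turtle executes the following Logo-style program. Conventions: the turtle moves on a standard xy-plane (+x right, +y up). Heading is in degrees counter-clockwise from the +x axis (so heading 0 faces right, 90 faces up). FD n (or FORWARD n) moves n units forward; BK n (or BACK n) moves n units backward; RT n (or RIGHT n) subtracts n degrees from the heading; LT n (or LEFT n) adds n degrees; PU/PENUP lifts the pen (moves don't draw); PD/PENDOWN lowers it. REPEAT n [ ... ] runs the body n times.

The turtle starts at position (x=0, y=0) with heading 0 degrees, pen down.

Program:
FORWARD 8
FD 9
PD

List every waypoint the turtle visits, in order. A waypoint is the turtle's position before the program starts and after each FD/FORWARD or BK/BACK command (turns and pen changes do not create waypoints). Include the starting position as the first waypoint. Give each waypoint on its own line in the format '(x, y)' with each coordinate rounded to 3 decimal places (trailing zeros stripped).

Executing turtle program step by step:
Start: pos=(0,0), heading=0, pen down
FD 8: (0,0) -> (8,0) [heading=0, draw]
FD 9: (8,0) -> (17,0) [heading=0, draw]
PD: pen down
Final: pos=(17,0), heading=0, 2 segment(s) drawn
Waypoints (3 total):
(0, 0)
(8, 0)
(17, 0)

Answer: (0, 0)
(8, 0)
(17, 0)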